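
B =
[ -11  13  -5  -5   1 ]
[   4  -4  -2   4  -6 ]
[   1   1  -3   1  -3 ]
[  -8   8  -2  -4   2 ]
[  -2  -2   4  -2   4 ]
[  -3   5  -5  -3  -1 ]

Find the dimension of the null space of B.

1

Row reduce to echelon form.
R2 ← R2 + (4/11)·R1: [0, 8/11, -42/11, 24/11, -62/11]
R3 ← R3 + (1/11)·R1: [0, 24/11, -38/11, 6/11, -32/11]
R4 ← R4 − (8/11)·R1: [0, -16/11, 18/11, -4/11, 14/11]
R5 ← R5 − (2/11)·R1: [0, -48/11, 54/11, -12/11, 42/11]
R6 ← R6 − (3/11)·R1: [0, 16/11, -40/11, -18/11, -14/11]
R3 ← R3 − (3)·R2: [0, 0, 8, -6, 14]
R4 ← R4 + (2)·R2: [0, 0, -6, 4, -10]
R5 ← R5 + (6)·R2: [0, 0, -18, 12, -30]
R6 ← R6 − (2)·R2: [0, 0, 4, -6, 10]
R4 ← R4 + (3/4)·R3: [0, 0, 0, -1/2, 1/2]
R5 ← R5 + (9/4)·R3: [0, 0, 0, -3/2, 3/2]
R6 ← R6 − (1/2)·R3: [0, 0, 0, -3, 3]
R5 ← R5 − (3)·R4: [0, 0, 0, 0, 0]
R6 ← R6 − (6)·R4: [0, 0, 0, 0, 0]
4 nonzero rows, so rank(B) = 4.
B has 5 columns; by rank–nullity, nullity = 5 − 4 = 1.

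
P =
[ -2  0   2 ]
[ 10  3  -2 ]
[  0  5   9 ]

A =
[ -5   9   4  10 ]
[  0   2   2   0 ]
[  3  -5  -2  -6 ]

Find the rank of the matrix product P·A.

First compute PA:
[[ 16, -28, -12, -32],
 [-56, 106,  50, 112],
 [ 27, -35,  -8, -54]]
Now row reduce the product.
R2 ← R2 + (7/2)·R1: [0, 8, 8, 0]
R3 ← R3 − (27/16)·R1: [0, 49/4, 49/4, 0]
R3 ← R3 − (49/32)·R2: [0, 0, 0, 0]
2 nonzero rows, so rank(PA) = 2.

2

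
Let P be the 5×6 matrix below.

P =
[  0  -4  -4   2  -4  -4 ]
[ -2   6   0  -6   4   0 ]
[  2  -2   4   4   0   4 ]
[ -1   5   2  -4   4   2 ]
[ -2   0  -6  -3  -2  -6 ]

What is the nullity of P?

4

Row reduce to echelon form.
Swap R1 ↔ R2
R3 ← R3 + R1: [0, 4, 4, -2, 4, 4]
R4 ← R4 − (1/2)·R1: [0, 2, 2, -1, 2, 2]
R5 ← R5 − R1: [0, -6, -6, 3, -6, -6]
R3 ← R3 + R2: [0, 0, 0, 0, 0, 0]
R4 ← R4 + (1/2)·R2: [0, 0, 0, 0, 0, 0]
R5 ← R5 − (3/2)·R2: [0, 0, 0, 0, 0, 0]
2 nonzero rows, so rank(P) = 2.
P has 6 columns; by rank–nullity, nullity = 6 − 2 = 4.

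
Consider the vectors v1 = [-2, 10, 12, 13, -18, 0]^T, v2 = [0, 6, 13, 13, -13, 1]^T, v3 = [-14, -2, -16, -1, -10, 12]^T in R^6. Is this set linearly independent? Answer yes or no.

yes

Form the matrix with these vectors as rows and row reduce.
R3 ← R3 − (7)·R1: [0, -72, -100, -92, 116, 12]
R3 ← R3 + (12)·R2: [0, 0, 56, 64, -40, 24]
3 nonzero rows, so the 3 vectors span a space of dimension 3.
Since 3 = 3, the vectors are linearly independent.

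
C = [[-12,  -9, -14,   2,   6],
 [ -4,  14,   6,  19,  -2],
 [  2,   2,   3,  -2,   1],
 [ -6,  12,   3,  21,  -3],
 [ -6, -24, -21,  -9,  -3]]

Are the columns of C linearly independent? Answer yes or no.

Row reduce C to echelon form.
R2 ← R2 − (1/3)·R1: [0, 17, 32/3, 55/3, -4]
R3 ← R3 + (1/6)·R1: [0, 1/2, 2/3, -5/3, 2]
R4 ← R4 − (1/2)·R1: [0, 33/2, 10, 20, -6]
R5 ← R5 − (1/2)·R1: [0, -39/2, -14, -10, -6]
R3 ← R3 − (1/34)·R2: [0, 0, 6/17, -75/34, 36/17]
R4 ← R4 − (33/34)·R2: [0, 0, -6/17, 75/34, -36/17]
R5 ← R5 + (39/34)·R2: [0, 0, -30/17, 375/34, -180/17]
R4 ← R4 + R3: [0, 0, 0, 0, 0]
R5 ← R5 + (5)·R3: [0, 0, 0, 0, 0]
3 pivots among 5 columns.
Only 3 < 5 pivot columns, so the columns are linearly dependent.

no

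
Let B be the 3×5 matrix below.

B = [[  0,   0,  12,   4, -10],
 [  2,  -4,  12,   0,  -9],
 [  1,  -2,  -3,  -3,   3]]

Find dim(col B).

Row reduce to echelon form.
Swap R1 ↔ R2
R3 ← R3 − (1/2)·R1: [0, 0, -9, -3, 15/2]
R3 ← R3 + (3/4)·R2: [0, 0, 0, 0, 0]
Echelon form has 2 nonzero rows, so rank(B) = 2.
The column space has dimension equal to the rank: 2.

2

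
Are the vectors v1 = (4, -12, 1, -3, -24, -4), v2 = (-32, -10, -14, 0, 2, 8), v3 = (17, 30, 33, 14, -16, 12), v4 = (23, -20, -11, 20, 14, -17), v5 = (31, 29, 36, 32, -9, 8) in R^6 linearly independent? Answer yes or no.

yes

Form the matrix with these vectors as rows and row reduce.
R2 ← R2 + (8)·R1: [0, -106, -6, -24, -190, -24]
R3 ← R3 − (17/4)·R1: [0, 81, 115/4, 107/4, 86, 29]
R4 ← R4 − (23/4)·R1: [0, 49, -67/4, 149/4, 152, 6]
R5 ← R5 − (31/4)·R1: [0, 122, 113/4, 221/4, 177, 39]
R3 ← R3 + (81/106)·R2: [0, 0, 5123/212, 1783/212, -3137/53, 565/53]
R4 ← R4 + (49/106)·R2: [0, 0, -4139/212, 5545/212, 3401/53, -270/53]
R5 ← R5 + (61/53)·R2: [0, 0, 4525/212, 5857/212, -2209/53, 603/53]
R4 ← R4 + (4139/5123)·R3: [0, 0, 0, 168806/5123, 83760/5123, 18025/5123]
R5 ← R5 − (4525/5123)·R3: [0, 0, 0, 103478/5123, 54306/5123, 10048/5123]
R5 ← R5 − (51739/84403)·R4: [0, 0, 0, 0, 48786/84403, -16497/84403]
5 nonzero rows, so the 5 vectors span a space of dimension 5.
Since 5 = 5, the vectors are linearly independent.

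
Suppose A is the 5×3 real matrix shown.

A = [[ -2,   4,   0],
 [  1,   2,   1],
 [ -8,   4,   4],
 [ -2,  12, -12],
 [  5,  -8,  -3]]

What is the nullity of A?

0

Row reduce to echelon form.
R2 ← R2 + (1/2)·R1: [0, 4, 1]
R3 ← R3 − (4)·R1: [0, -12, 4]
R4 ← R4 − R1: [0, 8, -12]
R5 ← R5 + (5/2)·R1: [0, 2, -3]
R3 ← R3 + (3)·R2: [0, 0, 7]
R4 ← R4 − (2)·R2: [0, 0, -14]
R5 ← R5 − (1/2)·R2: [0, 0, -7/2]
R4 ← R4 + (2)·R3: [0, 0, 0]
R5 ← R5 + (1/2)·R3: [0, 0, 0]
3 nonzero rows, so rank(A) = 3.
A has 3 columns; by rank–nullity, nullity = 3 − 3 = 0.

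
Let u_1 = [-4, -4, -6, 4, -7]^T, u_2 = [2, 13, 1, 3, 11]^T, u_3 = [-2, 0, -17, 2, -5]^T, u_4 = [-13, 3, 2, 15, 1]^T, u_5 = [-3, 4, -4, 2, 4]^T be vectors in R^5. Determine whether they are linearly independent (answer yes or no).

Form the matrix with these vectors as rows and row reduce.
R2 ← R2 + (1/2)·R1: [0, 11, -2, 5, 15/2]
R3 ← R3 − (1/2)·R1: [0, 2, -14, 0, -3/2]
R4 ← R4 − (13/4)·R1: [0, 16, 43/2, 2, 95/4]
R5 ← R5 − (3/4)·R1: [0, 7, 1/2, -1, 37/4]
R3 ← R3 − (2/11)·R2: [0, 0, -150/11, -10/11, -63/22]
R4 ← R4 − (16/11)·R2: [0, 0, 537/22, -58/11, 565/44]
R5 ← R5 − (7/11)·R2: [0, 0, 39/22, -46/11, 197/44]
R4 ← R4 + (179/100)·R3: [0, 0, 0, -69/10, 1543/200]
R5 ← R5 + (13/100)·R3: [0, 0, 0, -43/10, 821/200]
R5 ← R5 − (43/69)·R4: [0, 0, 0, 0, -97/138]
5 nonzero rows, so the 5 vectors span a space of dimension 5.
Since 5 = 5, the vectors are linearly independent.

yes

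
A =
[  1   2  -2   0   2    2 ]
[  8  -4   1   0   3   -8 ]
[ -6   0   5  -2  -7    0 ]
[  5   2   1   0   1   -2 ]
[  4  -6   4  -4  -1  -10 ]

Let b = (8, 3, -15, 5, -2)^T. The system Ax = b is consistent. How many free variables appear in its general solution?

2

Row reduce the augmented matrix [A | b].
R2 ← R2 − (8)·R1: [0, -20, 17, 0, -13, -24, -61]
R3 ← R3 + (6)·R1: [0, 12, -7, -2, 5, 12, 33]
R4 ← R4 − (5)·R1: [0, -8, 11, 0, -9, -12, -35]
R5 ← R5 − (4)·R1: [0, -14, 12, -4, -9, -18, -34]
R3 ← R3 + (3/5)·R2: [0, 0, 16/5, -2, -14/5, -12/5, -18/5]
R4 ← R4 − (2/5)·R2: [0, 0, 21/5, 0, -19/5, -12/5, -53/5]
R5 ← R5 − (7/10)·R2: [0, 0, 1/10, -4, 1/10, -6/5, 87/10]
R4 ← R4 − (21/16)·R3: [0, 0, 0, 21/8, -1/8, 3/4, -47/8]
R5 ← R5 − (1/32)·R3: [0, 0, 0, -63/16, 3/16, -9/8, 141/16]
R5 ← R5 + (3/2)·R4: [0, 0, 0, 0, 0, 0, 0]
The echelon form has 4 nonzero rows, and every pivot lies in the first 6 columns, so rank(A) = rank([A|b]) = 4.
The system is consistent.
Free variables = (unknowns) − (rank) = 6 − 4 = 2.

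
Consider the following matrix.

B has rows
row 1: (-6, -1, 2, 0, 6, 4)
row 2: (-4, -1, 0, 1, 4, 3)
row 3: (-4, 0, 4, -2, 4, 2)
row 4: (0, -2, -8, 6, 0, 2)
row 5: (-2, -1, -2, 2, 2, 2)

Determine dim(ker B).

4

Row reduce to echelon form.
R2 ← R2 − (2/3)·R1: [0, -1/3, -4/3, 1, 0, 1/3]
R3 ← R3 − (2/3)·R1: [0, 2/3, 8/3, -2, 0, -2/3]
R5 ← R5 − (1/3)·R1: [0, -2/3, -8/3, 2, 0, 2/3]
R3 ← R3 + (2)·R2: [0, 0, 0, 0, 0, 0]
R4 ← R4 − (6)·R2: [0, 0, 0, 0, 0, 0]
R5 ← R5 − (2)·R2: [0, 0, 0, 0, 0, 0]
2 nonzero rows, so rank(B) = 2.
B has 6 columns; by rank–nullity, nullity = 6 − 2 = 4.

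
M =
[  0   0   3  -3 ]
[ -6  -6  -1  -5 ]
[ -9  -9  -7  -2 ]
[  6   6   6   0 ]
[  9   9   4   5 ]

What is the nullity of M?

2

Row reduce to echelon form.
Swap R1 ↔ R2
R3 ← R3 − (3/2)·R1: [0, 0, -11/2, 11/2]
R4 ← R4 + R1: [0, 0, 5, -5]
R5 ← R5 + (3/2)·R1: [0, 0, 5/2, -5/2]
R3 ← R3 + (11/6)·R2: [0, 0, 0, 0]
R4 ← R4 − (5/3)·R2: [0, 0, 0, 0]
R5 ← R5 − (5/6)·R2: [0, 0, 0, 0]
2 nonzero rows, so rank(M) = 2.
M has 4 columns; by rank–nullity, nullity = 4 − 2 = 2.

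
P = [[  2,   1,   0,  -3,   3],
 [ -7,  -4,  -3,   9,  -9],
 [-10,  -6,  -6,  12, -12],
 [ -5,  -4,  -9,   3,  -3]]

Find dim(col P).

Row reduce to echelon form.
R2 ← R2 + (7/2)·R1: [0, -1/2, -3, -3/2, 3/2]
R3 ← R3 + (5)·R1: [0, -1, -6, -3, 3]
R4 ← R4 + (5/2)·R1: [0, -3/2, -9, -9/2, 9/2]
R3 ← R3 − (2)·R2: [0, 0, 0, 0, 0]
R4 ← R4 − (3)·R2: [0, 0, 0, 0, 0]
Echelon form has 2 nonzero rows, so rank(P) = 2.
The column space has dimension equal to the rank: 2.

2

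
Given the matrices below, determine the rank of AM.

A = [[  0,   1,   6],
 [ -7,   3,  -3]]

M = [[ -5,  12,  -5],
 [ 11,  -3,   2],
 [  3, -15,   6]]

2

First compute AM:
[[ 29, -93,  38],
 [ 59, -48,  23]]
Now row reduce the product.
R2 ← R2 − (59/29)·R1: [0, 4095/29, -1575/29]
2 nonzero rows, so rank(AM) = 2.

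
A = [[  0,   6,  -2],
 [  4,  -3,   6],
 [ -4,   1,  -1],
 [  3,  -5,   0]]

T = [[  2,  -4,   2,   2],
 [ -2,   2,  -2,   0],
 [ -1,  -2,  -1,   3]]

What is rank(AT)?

First compute AT:
[[-10,  16, -10,  -6],
 [  8, -34,   8,  26],
 [ -9,  20,  -9, -11],
 [ 16, -22,  16,   6]]
Now row reduce the product.
R2 ← R2 + (4/5)·R1: [0, -106/5, 0, 106/5]
R3 ← R3 − (9/10)·R1: [0, 28/5, 0, -28/5]
R4 ← R4 + (8/5)·R1: [0, 18/5, 0, -18/5]
R3 ← R3 + (14/53)·R2: [0, 0, 0, 0]
R4 ← R4 + (9/53)·R2: [0, 0, 0, 0]
2 nonzero rows, so rank(AT) = 2.

2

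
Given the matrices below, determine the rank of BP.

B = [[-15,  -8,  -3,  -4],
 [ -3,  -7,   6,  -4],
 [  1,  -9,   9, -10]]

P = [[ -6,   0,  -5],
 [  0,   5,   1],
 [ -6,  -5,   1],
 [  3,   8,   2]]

3

First compute BP:
[[ 96, -57,  56],
 [-30, -97,   6],
 [-90, -170, -25]]
Now row reduce the product.
R2 ← R2 + (5/16)·R1: [0, -1837/16, 47/2]
R3 ← R3 + (15/16)·R1: [0, -3575/16, 55/2]
R3 ← R3 − (325/167)·R2: [0, 0, -3045/167]
3 nonzero rows, so rank(BP) = 3.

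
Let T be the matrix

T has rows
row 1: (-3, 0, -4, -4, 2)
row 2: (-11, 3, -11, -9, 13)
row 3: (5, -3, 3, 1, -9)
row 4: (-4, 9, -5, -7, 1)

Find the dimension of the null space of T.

Row reduce to echelon form.
R2 ← R2 − (11/3)·R1: [0, 3, 11/3, 17/3, 17/3]
R3 ← R3 + (5/3)·R1: [0, -3, -11/3, -17/3, -17/3]
R4 ← R4 − (4/3)·R1: [0, 9, 1/3, -5/3, -5/3]
R3 ← R3 + R2: [0, 0, 0, 0, 0]
R4 ← R4 − (3)·R2: [0, 0, -32/3, -56/3, -56/3]
Swap R3 ↔ R4
3 nonzero rows, so rank(T) = 3.
T has 5 columns; by rank–nullity, nullity = 5 − 3 = 2.

2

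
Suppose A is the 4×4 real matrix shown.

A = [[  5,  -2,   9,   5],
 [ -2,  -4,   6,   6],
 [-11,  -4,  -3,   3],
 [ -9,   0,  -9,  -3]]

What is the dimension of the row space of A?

Row reduce to echelon form.
R2 ← R2 + (2/5)·R1: [0, -24/5, 48/5, 8]
R3 ← R3 + (11/5)·R1: [0, -42/5, 84/5, 14]
R4 ← R4 + (9/5)·R1: [0, -18/5, 36/5, 6]
R3 ← R3 − (7/4)·R2: [0, 0, 0, 0]
R4 ← R4 − (3/4)·R2: [0, 0, 0, 0]
Echelon form has 2 nonzero rows, so rank(A) = 2.
The row space has dimension equal to the rank: 2.

2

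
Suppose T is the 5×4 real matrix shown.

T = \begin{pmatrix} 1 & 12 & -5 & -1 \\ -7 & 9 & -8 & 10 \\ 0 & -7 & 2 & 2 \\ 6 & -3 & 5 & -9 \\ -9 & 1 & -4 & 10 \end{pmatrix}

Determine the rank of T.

3

Row reduce to echelon form.
R2 ← R2 + (7)·R1: [0, 93, -43, 3]
R4 ← R4 − (6)·R1: [0, -75, 35, -3]
R5 ← R5 + (9)·R1: [0, 109, -49, 1]
R3 ← R3 + (7/93)·R2: [0, 0, -115/93, 69/31]
R4 ← R4 + (25/31)·R2: [0, 0, 10/31, -18/31]
R5 ← R5 − (109/93)·R2: [0, 0, 130/93, -78/31]
R4 ← R4 + (6/23)·R3: [0, 0, 0, 0]
R5 ← R5 + (26/23)·R3: [0, 0, 0, 0]
Echelon form has 3 nonzero rows, so rank(T) = 3.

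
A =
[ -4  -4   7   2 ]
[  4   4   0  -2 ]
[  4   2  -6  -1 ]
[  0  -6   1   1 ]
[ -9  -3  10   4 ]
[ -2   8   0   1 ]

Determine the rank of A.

Row reduce to echelon form.
R2 ← R2 + R1: [0, 0, 7, 0]
R3 ← R3 + R1: [0, -2, 1, 1]
R5 ← R5 − (9/4)·R1: [0, 6, -23/4, -1/2]
R6 ← R6 − (1/2)·R1: [0, 10, -7/2, 0]
Swap R2 ↔ R3
R4 ← R4 − (3)·R2: [0, 0, -2, -2]
R5 ← R5 + (3)·R2: [0, 0, -11/4, 5/2]
R6 ← R6 + (5)·R2: [0, 0, 3/2, 5]
R4 ← R4 + (2/7)·R3: [0, 0, 0, -2]
R5 ← R5 + (11/28)·R3: [0, 0, 0, 5/2]
R6 ← R6 − (3/14)·R3: [0, 0, 0, 5]
R5 ← R5 + (5/4)·R4: [0, 0, 0, 0]
R6 ← R6 + (5/2)·R4: [0, 0, 0, 0]
Echelon form has 4 nonzero rows, so rank(A) = 4.

4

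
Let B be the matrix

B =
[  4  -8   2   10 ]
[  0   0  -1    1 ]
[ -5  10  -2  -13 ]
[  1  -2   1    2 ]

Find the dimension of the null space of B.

Row reduce to echelon form.
R3 ← R3 + (5/4)·R1: [0, 0, 1/2, -1/2]
R4 ← R4 − (1/4)·R1: [0, 0, 1/2, -1/2]
R3 ← R3 + (1/2)·R2: [0, 0, 0, 0]
R4 ← R4 + (1/2)·R2: [0, 0, 0, 0]
2 nonzero rows, so rank(B) = 2.
B has 4 columns; by rank–nullity, nullity = 4 − 2 = 2.

2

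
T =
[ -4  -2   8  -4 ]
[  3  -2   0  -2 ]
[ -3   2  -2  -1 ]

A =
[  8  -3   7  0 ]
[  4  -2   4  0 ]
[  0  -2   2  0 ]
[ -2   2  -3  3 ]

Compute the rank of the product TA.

3

First compute TA:
[[-32,  -8,  -8, -12],
 [ 20,  -9,  19,  -6],
 [-14,   7, -14,  -3]]
Now row reduce the product.
R2 ← R2 + (5/8)·R1: [0, -14, 14, -27/2]
R3 ← R3 − (7/16)·R1: [0, 21/2, -21/2, 9/4]
R3 ← R3 + (3/4)·R2: [0, 0, 0, -63/8]
3 nonzero rows, so rank(TA) = 3.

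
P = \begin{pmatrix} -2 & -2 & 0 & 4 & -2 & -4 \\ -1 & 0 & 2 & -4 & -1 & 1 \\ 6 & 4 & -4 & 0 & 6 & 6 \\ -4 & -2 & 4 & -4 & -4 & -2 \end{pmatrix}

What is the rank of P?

2

Row reduce to echelon form.
R2 ← R2 − (1/2)·R1: [0, 1, 2, -6, 0, 3]
R3 ← R3 + (3)·R1: [0, -2, -4, 12, 0, -6]
R4 ← R4 − (2)·R1: [0, 2, 4, -12, 0, 6]
R3 ← R3 + (2)·R2: [0, 0, 0, 0, 0, 0]
R4 ← R4 − (2)·R2: [0, 0, 0, 0, 0, 0]
Echelon form has 2 nonzero rows, so rank(P) = 2.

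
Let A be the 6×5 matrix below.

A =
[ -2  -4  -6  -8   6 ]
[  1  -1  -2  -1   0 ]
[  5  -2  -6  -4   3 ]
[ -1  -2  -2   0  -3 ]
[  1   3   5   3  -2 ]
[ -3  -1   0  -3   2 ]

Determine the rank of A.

4

Row reduce to echelon form.
R2 ← R2 + (1/2)·R1: [0, -3, -5, -5, 3]
R3 ← R3 + (5/2)·R1: [0, -12, -21, -24, 18]
R4 ← R4 − (1/2)·R1: [0, 0, 1, 4, -6]
R5 ← R5 + (1/2)·R1: [0, 1, 2, -1, 1]
R6 ← R6 − (3/2)·R1: [0, 5, 9, 9, -7]
R3 ← R3 − (4)·R2: [0, 0, -1, -4, 6]
R5 ← R5 + (1/3)·R2: [0, 0, 1/3, -8/3, 2]
R6 ← R6 + (5/3)·R2: [0, 0, 2/3, 2/3, -2]
R4 ← R4 + R3: [0, 0, 0, 0, 0]
R5 ← R5 + (1/3)·R3: [0, 0, 0, -4, 4]
R6 ← R6 + (2/3)·R3: [0, 0, 0, -2, 2]
Swap R4 ↔ R5
R6 ← R6 − (1/2)·R4: [0, 0, 0, 0, 0]
Echelon form has 4 nonzero rows, so rank(A) = 4.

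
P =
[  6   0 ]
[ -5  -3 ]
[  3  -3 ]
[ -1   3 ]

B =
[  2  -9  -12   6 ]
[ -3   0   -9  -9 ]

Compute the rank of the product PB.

First compute PB:
[[ 12, -54, -72,  36],
 [ -1,  45,  87,  -3],
 [ 15, -27,  -9,  45],
 [-11,   9, -15, -33]]
Now row reduce the product.
R2 ← R2 + (1/12)·R1: [0, 81/2, 81, 0]
R3 ← R3 − (5/4)·R1: [0, 81/2, 81, 0]
R4 ← R4 + (11/12)·R1: [0, -81/2, -81, 0]
R3 ← R3 − R2: [0, 0, 0, 0]
R4 ← R4 + R2: [0, 0, 0, 0]
2 nonzero rows, so rank(PB) = 2.

2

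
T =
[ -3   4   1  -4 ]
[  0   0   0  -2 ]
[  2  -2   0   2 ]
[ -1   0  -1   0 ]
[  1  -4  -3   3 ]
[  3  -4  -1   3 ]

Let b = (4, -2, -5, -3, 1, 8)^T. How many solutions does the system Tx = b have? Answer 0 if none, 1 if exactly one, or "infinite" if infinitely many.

0

Row reduce the augmented matrix [T | b].
R3 ← R3 + (2/3)·R1: [0, 2/3, 2/3, -2/3, -7/3]
R4 ← R4 − (1/3)·R1: [0, -4/3, -4/3, 4/3, -13/3]
R5 ← R5 + (1/3)·R1: [0, -8/3, -8/3, 5/3, 7/3]
R6 ← R6 + R1: [0, 0, 0, -1, 12]
Swap R2 ↔ R3
R4 ← R4 + (2)·R2: [0, 0, 0, 0, -9]
R5 ← R5 + (4)·R2: [0, 0, 0, -1, -7]
R5 ← R5 − (1/2)·R3: [0, 0, 0, 0, -6]
R6 ← R6 − (1/2)·R3: [0, 0, 0, 0, 13]
R5 ← R5 − (2/3)·R4: [0, 0, 0, 0, 0]
R6 ← R6 + (13/9)·R4: [0, 0, 0, 0, 0]
The echelon form has 4 nonzero rows; the last pivot sits in the augmented column, so rank(T) = 3 but rank([T|b]) = 4.
Since the ranks differ, the system is inconsistent.
It has no solutions.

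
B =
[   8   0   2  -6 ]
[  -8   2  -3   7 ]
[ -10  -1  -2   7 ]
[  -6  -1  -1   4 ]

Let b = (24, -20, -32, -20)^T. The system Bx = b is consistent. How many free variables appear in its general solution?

2

Row reduce the augmented matrix [B | b].
R2 ← R2 + R1: [0, 2, -1, 1, 4]
R3 ← R3 + (5/4)·R1: [0, -1, 1/2, -1/2, -2]
R4 ← R4 + (3/4)·R1: [0, -1, 1/2, -1/2, -2]
R3 ← R3 + (1/2)·R2: [0, 0, 0, 0, 0]
R4 ← R4 + (1/2)·R2: [0, 0, 0, 0, 0]
The echelon form has 2 nonzero rows, and every pivot lies in the first 4 columns, so rank(B) = rank([B|b]) = 2.
The system is consistent.
Free variables = (unknowns) − (rank) = 4 − 2 = 2.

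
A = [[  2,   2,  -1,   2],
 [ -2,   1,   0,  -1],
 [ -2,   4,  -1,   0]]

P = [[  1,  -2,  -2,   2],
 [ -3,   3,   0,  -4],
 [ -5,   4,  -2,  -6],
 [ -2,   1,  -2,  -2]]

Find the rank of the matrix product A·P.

First compute AP:
[[ -3,   0,  -6,  -2],
 [ -3,   6,   6,  -6],
 [ -9,  12,   6, -14]]
Now row reduce the product.
R2 ← R2 − R1: [0, 6, 12, -4]
R3 ← R3 − (3)·R1: [0, 12, 24, -8]
R3 ← R3 − (2)·R2: [0, 0, 0, 0]
2 nonzero rows, so rank(AP) = 2.

2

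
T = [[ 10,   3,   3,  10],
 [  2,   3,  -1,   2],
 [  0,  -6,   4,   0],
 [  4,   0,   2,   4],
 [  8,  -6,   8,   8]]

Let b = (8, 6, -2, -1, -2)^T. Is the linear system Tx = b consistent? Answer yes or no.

Row reduce the augmented matrix [T | b].
R2 ← R2 − (1/5)·R1: [0, 12/5, -8/5, 0, 22/5]
R4 ← R4 − (2/5)·R1: [0, -6/5, 4/5, 0, -21/5]
R5 ← R5 − (4/5)·R1: [0, -42/5, 28/5, 0, -42/5]
R3 ← R3 + (5/2)·R2: [0, 0, 0, 0, 9]
R4 ← R4 + (1/2)·R2: [0, 0, 0, 0, -2]
R5 ← R5 + (7/2)·R2: [0, 0, 0, 0, 7]
R4 ← R4 + (2/9)·R3: [0, 0, 0, 0, 0]
R5 ← R5 − (7/9)·R3: [0, 0, 0, 0, 0]
The echelon form has 3 nonzero rows; the last pivot sits in the augmented column, so rank(T) = 2 but rank([T|b]) = 3.
Since the ranks differ, the system is inconsistent.

no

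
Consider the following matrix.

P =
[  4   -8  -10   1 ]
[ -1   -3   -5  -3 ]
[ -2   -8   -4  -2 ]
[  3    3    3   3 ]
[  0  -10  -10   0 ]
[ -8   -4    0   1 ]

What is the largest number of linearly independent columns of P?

Row reduce to echelon form.
R2 ← R2 + (1/4)·R1: [0, -5, -15/2, -11/4]
R3 ← R3 + (1/2)·R1: [0, -12, -9, -3/2]
R4 ← R4 − (3/4)·R1: [0, 9, 21/2, 9/4]
R6 ← R6 + (2)·R1: [0, -20, -20, 3]
R3 ← R3 − (12/5)·R2: [0, 0, 9, 51/10]
R4 ← R4 + (9/5)·R2: [0, 0, -3, -27/10]
R5 ← R5 − (2)·R2: [0, 0, 5, 11/2]
R6 ← R6 − (4)·R2: [0, 0, 10, 14]
R4 ← R4 + (1/3)·R3: [0, 0, 0, -1]
R5 ← R5 − (5/9)·R3: [0, 0, 0, 8/3]
R6 ← R6 − (10/9)·R3: [0, 0, 0, 25/3]
R5 ← R5 + (8/3)·R4: [0, 0, 0, 0]
R6 ← R6 + (25/3)·R4: [0, 0, 0, 0]
Echelon form has 4 nonzero rows, so rank(P) = 4.
The rank gives the maximum number of linearly independent columns: 4.

4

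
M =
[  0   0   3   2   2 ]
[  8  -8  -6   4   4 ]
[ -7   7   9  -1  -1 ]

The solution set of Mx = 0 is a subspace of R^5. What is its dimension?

3

Row reduce to echelon form.
Swap R1 ↔ R2
R3 ← R3 + (7/8)·R1: [0, 0, 15/4, 5/2, 5/2]
R3 ← R3 − (5/4)·R2: [0, 0, 0, 0, 0]
2 nonzero rows, so rank(M) = 2.
M has 5 columns; by rank–nullity, nullity = 5 − 2 = 3.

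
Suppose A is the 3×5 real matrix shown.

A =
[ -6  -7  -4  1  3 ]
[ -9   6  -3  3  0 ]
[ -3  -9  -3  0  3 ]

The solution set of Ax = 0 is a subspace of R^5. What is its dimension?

3

Row reduce to echelon form.
R2 ← R2 − (3/2)·R1: [0, 33/2, 3, 3/2, -9/2]
R3 ← R3 − (1/2)·R1: [0, -11/2, -1, -1/2, 3/2]
R3 ← R3 + (1/3)·R2: [0, 0, 0, 0, 0]
2 nonzero rows, so rank(A) = 2.
A has 5 columns; by rank–nullity, nullity = 5 − 2 = 3.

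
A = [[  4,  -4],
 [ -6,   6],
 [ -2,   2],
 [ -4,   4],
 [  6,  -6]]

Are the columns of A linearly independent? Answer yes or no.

Row reduce A to echelon form.
R2 ← R2 + (3/2)·R1: [0, 0]
R3 ← R3 + (1/2)·R1: [0, 0]
R4 ← R4 + R1: [0, 0]
R5 ← R5 − (3/2)·R1: [0, 0]
1 pivot among 2 columns.
Only 1 < 2 pivot columns, so the columns are linearly dependent.

no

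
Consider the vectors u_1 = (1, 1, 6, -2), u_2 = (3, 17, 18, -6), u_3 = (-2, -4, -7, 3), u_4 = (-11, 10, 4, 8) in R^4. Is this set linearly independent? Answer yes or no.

no

Form the matrix with these vectors as rows and row reduce.
R2 ← R2 − (3)·R1: [0, 14, 0, 0]
R3 ← R3 + (2)·R1: [0, -2, 5, -1]
R4 ← R4 + (11)·R1: [0, 21, 70, -14]
R3 ← R3 + (1/7)·R2: [0, 0, 5, -1]
R4 ← R4 − (3/2)·R2: [0, 0, 70, -14]
R4 ← R4 − (14)·R3: [0, 0, 0, 0]
3 nonzero rows, so the 4 vectors span a space of dimension 3.
Since 3 < 4, the vectors are linearly dependent.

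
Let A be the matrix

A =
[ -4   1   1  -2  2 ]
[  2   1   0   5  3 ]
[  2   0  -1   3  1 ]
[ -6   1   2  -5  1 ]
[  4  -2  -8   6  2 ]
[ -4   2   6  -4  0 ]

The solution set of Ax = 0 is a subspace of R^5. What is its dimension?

2

Row reduce to echelon form.
R2 ← R2 + (1/2)·R1: [0, 3/2, 1/2, 4, 4]
R3 ← R3 + (1/2)·R1: [0, 1/2, -1/2, 2, 2]
R4 ← R4 − (3/2)·R1: [0, -1/2, 1/2, -2, -2]
R5 ← R5 + R1: [0, -1, -7, 4, 4]
R6 ← R6 − R1: [0, 1, 5, -2, -2]
R3 ← R3 − (1/3)·R2: [0, 0, -2/3, 2/3, 2/3]
R4 ← R4 + (1/3)·R2: [0, 0, 2/3, -2/3, -2/3]
R5 ← R5 + (2/3)·R2: [0, 0, -20/3, 20/3, 20/3]
R6 ← R6 − (2/3)·R2: [0, 0, 14/3, -14/3, -14/3]
R4 ← R4 + R3: [0, 0, 0, 0, 0]
R5 ← R5 − (10)·R3: [0, 0, 0, 0, 0]
R6 ← R6 + (7)·R3: [0, 0, 0, 0, 0]
3 nonzero rows, so rank(A) = 3.
A has 5 columns; by rank–nullity, nullity = 5 − 3 = 2.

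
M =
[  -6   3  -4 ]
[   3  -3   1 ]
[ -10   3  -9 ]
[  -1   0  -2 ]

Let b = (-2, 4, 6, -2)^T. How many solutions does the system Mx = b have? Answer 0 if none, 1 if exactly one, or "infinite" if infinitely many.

0

Row reduce the augmented matrix [M | b].
R2 ← R2 + (1/2)·R1: [0, -3/2, -1, 3]
R3 ← R3 − (5/3)·R1: [0, -2, -7/3, 28/3]
R4 ← R4 − (1/6)·R1: [0, -1/2, -4/3, -5/3]
R3 ← R3 − (4/3)·R2: [0, 0, -1, 16/3]
R4 ← R4 − (1/3)·R2: [0, 0, -1, -8/3]
R4 ← R4 − R3: [0, 0, 0, -8]
The echelon form has 4 nonzero rows; the last pivot sits in the augmented column, so rank(M) = 3 but rank([M|b]) = 4.
Since the ranks differ, the system is inconsistent.
It has no solutions.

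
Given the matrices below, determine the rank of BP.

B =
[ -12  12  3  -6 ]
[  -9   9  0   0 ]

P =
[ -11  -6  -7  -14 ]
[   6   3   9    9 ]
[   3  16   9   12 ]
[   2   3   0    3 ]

First compute BP:
[[201, 138, 219, 294],
 [153,  81, 144, 207]]
Now row reduce the product.
R2 ← R2 − (51/67)·R1: [0, -1611/67, -1521/67, -1125/67]
2 nonzero rows, so rank(BP) = 2.

2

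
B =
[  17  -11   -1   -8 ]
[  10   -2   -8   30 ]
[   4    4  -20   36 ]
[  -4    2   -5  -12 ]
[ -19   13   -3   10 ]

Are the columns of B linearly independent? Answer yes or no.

no

Row reduce B to echelon form.
R2 ← R2 − (10/17)·R1: [0, 76/17, -126/17, 590/17]
R3 ← R3 − (4/17)·R1: [0, 112/17, -336/17, 644/17]
R4 ← R4 + (4/17)·R1: [0, -10/17, -89/17, -236/17]
R5 ← R5 + (19/17)·R1: [0, 12/17, -70/17, 18/17]
R3 ← R3 − (28/19)·R2: [0, 0, -168/19, -252/19]
R4 ← R4 + (5/38)·R2: [0, 0, -118/19, -177/19]
R5 ← R5 − (3/19)·R2: [0, 0, -56/19, -84/19]
R4 ← R4 − (59/84)·R3: [0, 0, 0, 0]
R5 ← R5 − (1/3)·R3: [0, 0, 0, 0]
3 pivots among 4 columns.
Only 3 < 4 pivot columns, so the columns are linearly dependent.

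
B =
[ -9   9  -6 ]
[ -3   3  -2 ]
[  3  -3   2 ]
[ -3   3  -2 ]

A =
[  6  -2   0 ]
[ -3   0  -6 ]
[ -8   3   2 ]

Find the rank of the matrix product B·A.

First compute BA:
[[-33,   0, -66],
 [-11,   0, -22],
 [ 11,   0,  22],
 [-11,   0, -22]]
Now row reduce the product.
R2 ← R2 − (1/3)·R1: [0, 0, 0]
R3 ← R3 + (1/3)·R1: [0, 0, 0]
R4 ← R4 − (1/3)·R1: [0, 0, 0]
1 nonzero row, so rank(BA) = 1.

1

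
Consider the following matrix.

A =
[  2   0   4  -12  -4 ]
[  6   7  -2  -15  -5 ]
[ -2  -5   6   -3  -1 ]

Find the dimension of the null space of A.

3

Row reduce to echelon form.
R2 ← R2 − (3)·R1: [0, 7, -14, 21, 7]
R3 ← R3 + R1: [0, -5, 10, -15, -5]
R3 ← R3 + (5/7)·R2: [0, 0, 0, 0, 0]
2 nonzero rows, so rank(A) = 2.
A has 5 columns; by rank–nullity, nullity = 5 − 2 = 3.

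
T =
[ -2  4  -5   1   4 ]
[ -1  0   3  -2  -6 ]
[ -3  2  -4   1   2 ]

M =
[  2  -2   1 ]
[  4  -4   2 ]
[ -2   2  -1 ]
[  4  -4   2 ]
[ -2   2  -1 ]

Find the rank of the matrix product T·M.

1

First compute TM:
[[ 18, -18,   9],
 [ -4,   4,  -2],
 [ 10, -10,   5]]
Now row reduce the product.
R2 ← R2 + (2/9)·R1: [0, 0, 0]
R3 ← R3 − (5/9)·R1: [0, 0, 0]
1 nonzero row, so rank(TM) = 1.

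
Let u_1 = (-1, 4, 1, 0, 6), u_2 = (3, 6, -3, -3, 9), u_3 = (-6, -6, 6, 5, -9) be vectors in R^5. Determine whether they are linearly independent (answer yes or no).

no

Form the matrix with these vectors as rows and row reduce.
R2 ← R2 + (3)·R1: [0, 18, 0, -3, 27]
R3 ← R3 − (6)·R1: [0, -30, 0, 5, -45]
R3 ← R3 + (5/3)·R2: [0, 0, 0, 0, 0]
2 nonzero rows, so the 3 vectors span a space of dimension 2.
Since 2 < 3, the vectors are linearly dependent.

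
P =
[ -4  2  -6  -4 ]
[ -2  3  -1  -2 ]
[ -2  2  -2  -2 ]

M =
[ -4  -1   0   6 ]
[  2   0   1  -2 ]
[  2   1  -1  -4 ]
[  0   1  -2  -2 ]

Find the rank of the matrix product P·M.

First compute PM:
[[  8,  -6,  16,   4],
 [ 12,  -1,   8, -10],
 [  8,  -2,   8,  -4]]
Now row reduce the product.
R2 ← R2 − (3/2)·R1: [0, 8, -16, -16]
R3 ← R3 − R1: [0, 4, -8, -8]
R3 ← R3 − (1/2)·R2: [0, 0, 0, 0]
2 nonzero rows, so rank(PM) = 2.

2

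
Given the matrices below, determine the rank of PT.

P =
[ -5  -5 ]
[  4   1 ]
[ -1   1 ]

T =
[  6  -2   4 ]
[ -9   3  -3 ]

2

First compute PT:
[[ 15,  -5,  -5],
 [ 15,  -5,  13],
 [-15,   5,  -7]]
Now row reduce the product.
R2 ← R2 − R1: [0, 0, 18]
R3 ← R3 + R1: [0, 0, -12]
R3 ← R3 + (2/3)·R2: [0, 0, 0]
2 nonzero rows, so rank(PT) = 2.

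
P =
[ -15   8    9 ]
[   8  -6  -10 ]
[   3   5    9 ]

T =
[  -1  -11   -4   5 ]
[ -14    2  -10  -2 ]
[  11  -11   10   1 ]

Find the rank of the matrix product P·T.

First compute PT:
[[  2,  82,  70, -82],
 [-34,  10, -72,  42],
 [ 26, -122,  28,  14]]
Now row reduce the product.
R2 ← R2 + (17)·R1: [0, 1404, 1118, -1352]
R3 ← R3 − (13)·R1: [0, -1188, -882, 1080]
R3 ← R3 + (11/13)·R2: [0, 0, 64, -64]
3 nonzero rows, so rank(PT) = 3.

3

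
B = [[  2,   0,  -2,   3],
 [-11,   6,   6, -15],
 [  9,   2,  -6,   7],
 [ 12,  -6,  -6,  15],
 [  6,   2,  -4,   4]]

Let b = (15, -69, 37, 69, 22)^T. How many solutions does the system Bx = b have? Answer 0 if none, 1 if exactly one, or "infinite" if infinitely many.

Row reduce the augmented matrix [B | b].
R2 ← R2 + (11/2)·R1: [0, 6, -5, 3/2, 27/2]
R3 ← R3 − (9/2)·R1: [0, 2, 3, -13/2, -61/2]
R4 ← R4 − (6)·R1: [0, -6, 6, -3, -21]
R5 ← R5 − (3)·R1: [0, 2, 2, -5, -23]
R3 ← R3 − (1/3)·R2: [0, 0, 14/3, -7, -35]
R4 ← R4 + R2: [0, 0, 1, -3/2, -15/2]
R5 ← R5 − (1/3)·R2: [0, 0, 11/3, -11/2, -55/2]
R4 ← R4 − (3/14)·R3: [0, 0, 0, 0, 0]
R5 ← R5 − (11/14)·R3: [0, 0, 0, 0, 0]
The echelon form has 3 nonzero rows, and every pivot lies in the first 4 columns, so rank(B) = rank([B|b]) = 3.
The system is consistent.
rank = 3 < 4 unknowns, so there are infinitely many solutions.

infinite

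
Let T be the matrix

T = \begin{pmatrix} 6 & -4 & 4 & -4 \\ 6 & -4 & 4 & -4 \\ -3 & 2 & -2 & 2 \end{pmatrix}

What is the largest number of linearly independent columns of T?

1

Row reduce to echelon form.
R2 ← R2 − R1: [0, 0, 0, 0]
R3 ← R3 + (1/2)·R1: [0, 0, 0, 0]
Echelon form has 1 nonzero row, so rank(T) = 1.
The rank gives the maximum number of linearly independent columns: 1.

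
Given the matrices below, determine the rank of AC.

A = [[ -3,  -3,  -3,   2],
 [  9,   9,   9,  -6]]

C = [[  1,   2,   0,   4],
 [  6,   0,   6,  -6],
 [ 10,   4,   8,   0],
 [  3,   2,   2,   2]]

First compute AC:
[[-45, -14, -38,  10],
 [135,  42, 114, -30]]
Now row reduce the product.
R2 ← R2 + (3)·R1: [0, 0, 0, 0]
1 nonzero row, so rank(AC) = 1.

1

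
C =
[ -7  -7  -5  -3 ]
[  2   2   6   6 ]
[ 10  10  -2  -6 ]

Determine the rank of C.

2

Row reduce to echelon form.
R2 ← R2 + (2/7)·R1: [0, 0, 32/7, 36/7]
R3 ← R3 + (10/7)·R1: [0, 0, -64/7, -72/7]
R3 ← R3 + (2)·R2: [0, 0, 0, 0]
Echelon form has 2 nonzero rows, so rank(C) = 2.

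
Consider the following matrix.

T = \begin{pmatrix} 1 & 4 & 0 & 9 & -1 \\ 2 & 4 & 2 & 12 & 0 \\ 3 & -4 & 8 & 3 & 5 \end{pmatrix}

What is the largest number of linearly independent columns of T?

Row reduce to echelon form.
R2 ← R2 − (2)·R1: [0, -4, 2, -6, 2]
R3 ← R3 − (3)·R1: [0, -16, 8, -24, 8]
R3 ← R3 − (4)·R2: [0, 0, 0, 0, 0]
Echelon form has 2 nonzero rows, so rank(T) = 2.
The rank gives the maximum number of linearly independent columns: 2.

2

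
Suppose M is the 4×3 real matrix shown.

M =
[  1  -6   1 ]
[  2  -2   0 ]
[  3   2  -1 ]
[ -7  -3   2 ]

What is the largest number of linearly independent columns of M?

2

Row reduce to echelon form.
R2 ← R2 − (2)·R1: [0, 10, -2]
R3 ← R3 − (3)·R1: [0, 20, -4]
R4 ← R4 + (7)·R1: [0, -45, 9]
R3 ← R3 − (2)·R2: [0, 0, 0]
R4 ← R4 + (9/2)·R2: [0, 0, 0]
Echelon form has 2 nonzero rows, so rank(M) = 2.
The rank gives the maximum number of linearly independent columns: 2.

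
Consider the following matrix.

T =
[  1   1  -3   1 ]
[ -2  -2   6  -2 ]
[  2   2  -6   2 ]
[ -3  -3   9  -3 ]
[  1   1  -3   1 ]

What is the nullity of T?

3

Row reduce to echelon form.
R2 ← R2 + (2)·R1: [0, 0, 0, 0]
R3 ← R3 − (2)·R1: [0, 0, 0, 0]
R4 ← R4 + (3)·R1: [0, 0, 0, 0]
R5 ← R5 − R1: [0, 0, 0, 0]
1 nonzero row, so rank(T) = 1.
T has 4 columns; by rank–nullity, nullity = 4 − 1 = 3.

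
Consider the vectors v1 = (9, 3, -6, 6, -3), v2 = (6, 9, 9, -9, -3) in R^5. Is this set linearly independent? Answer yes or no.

Form the matrix with these vectors as rows and row reduce.
R2 ← R2 − (2/3)·R1: [0, 7, 13, -13, -1]
2 nonzero rows, so the 2 vectors span a space of dimension 2.
Since 2 = 2, the vectors are linearly independent.

yes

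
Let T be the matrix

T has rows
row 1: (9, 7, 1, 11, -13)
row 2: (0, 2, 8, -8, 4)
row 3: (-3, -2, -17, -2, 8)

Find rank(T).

Row reduce to echelon form.
R3 ← R3 + (1/3)·R1: [0, 1/3, -50/3, 5/3, 11/3]
R3 ← R3 − (1/6)·R2: [0, 0, -18, 3, 3]
Echelon form has 3 nonzero rows, so rank(T) = 3.

3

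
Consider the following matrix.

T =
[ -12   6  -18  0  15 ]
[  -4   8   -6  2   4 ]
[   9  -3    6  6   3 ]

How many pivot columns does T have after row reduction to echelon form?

Row reduce to echelon form.
R2 ← R2 − (1/3)·R1: [0, 6, 0, 2, -1]
R3 ← R3 + (3/4)·R1: [0, 3/2, -15/2, 6, 57/4]
R3 ← R3 − (1/4)·R2: [0, 0, -15/2, 11/2, 29/2]
Echelon form has 3 nonzero rows, so rank(T) = 3.
Each nonzero row contributes one pivot column: 3 pivot columns.

3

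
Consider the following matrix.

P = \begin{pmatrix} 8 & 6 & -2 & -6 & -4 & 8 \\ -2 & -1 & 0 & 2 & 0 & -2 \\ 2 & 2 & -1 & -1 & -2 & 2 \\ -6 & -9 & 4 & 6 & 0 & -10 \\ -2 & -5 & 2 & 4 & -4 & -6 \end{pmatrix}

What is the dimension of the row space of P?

Row reduce to echelon form.
R2 ← R2 + (1/4)·R1: [0, 1/2, -1/2, 1/2, -1, 0]
R3 ← R3 − (1/4)·R1: [0, 1/2, -1/2, 1/2, -1, 0]
R4 ← R4 + (3/4)·R1: [0, -9/2, 5/2, 3/2, -3, -4]
R5 ← R5 + (1/4)·R1: [0, -7/2, 3/2, 5/2, -5, -4]
R3 ← R3 − R2: [0, 0, 0, 0, 0, 0]
R4 ← R4 + (9)·R2: [0, 0, -2, 6, -12, -4]
R5 ← R5 + (7)·R2: [0, 0, -2, 6, -12, -4]
Swap R3 ↔ R4
R5 ← R5 − R3: [0, 0, 0, 0, 0, 0]
Echelon form has 3 nonzero rows, so rank(P) = 3.
The row space has dimension equal to the rank: 3.

3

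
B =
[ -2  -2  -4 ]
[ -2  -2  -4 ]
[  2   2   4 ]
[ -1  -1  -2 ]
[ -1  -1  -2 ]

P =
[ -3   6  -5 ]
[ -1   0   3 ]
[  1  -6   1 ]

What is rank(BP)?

1

First compute BP:
[[  4,  12,   0],
 [  4,  12,   0],
 [ -4, -12,   0],
 [  2,   6,   0],
 [  2,   6,   0]]
Now row reduce the product.
R2 ← R2 − R1: [0, 0, 0]
R3 ← R3 + R1: [0, 0, 0]
R4 ← R4 − (1/2)·R1: [0, 0, 0]
R5 ← R5 − (1/2)·R1: [0, 0, 0]
1 nonzero row, so rank(BP) = 1.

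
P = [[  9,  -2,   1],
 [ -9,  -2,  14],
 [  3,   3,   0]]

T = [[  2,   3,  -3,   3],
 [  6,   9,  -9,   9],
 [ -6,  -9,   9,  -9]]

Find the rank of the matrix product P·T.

First compute PT:
[[  0,   0,   0,   0],
 [-114, -171, 171, -171],
 [ 24,  36, -36,  36]]
Now row reduce the product.
Swap R1 ↔ R2
R3 ← R3 + (4/19)·R1: [0, 0, 0, 0]
1 nonzero row, so rank(PT) = 1.

1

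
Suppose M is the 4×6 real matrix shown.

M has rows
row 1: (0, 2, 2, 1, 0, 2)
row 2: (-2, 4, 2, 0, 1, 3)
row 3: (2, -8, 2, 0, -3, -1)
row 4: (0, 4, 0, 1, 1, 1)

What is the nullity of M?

Row reduce to echelon form.
Swap R1 ↔ R2
R3 ← R3 + R1: [0, -4, 4, 0, -2, 2]
R3 ← R3 + (2)·R2: [0, 0, 8, 2, -2, 6]
R4 ← R4 − (2)·R2: [0, 0, -4, -1, 1, -3]
R4 ← R4 + (1/2)·R3: [0, 0, 0, 0, 0, 0]
3 nonzero rows, so rank(M) = 3.
M has 6 columns; by rank–nullity, nullity = 6 − 3 = 3.

3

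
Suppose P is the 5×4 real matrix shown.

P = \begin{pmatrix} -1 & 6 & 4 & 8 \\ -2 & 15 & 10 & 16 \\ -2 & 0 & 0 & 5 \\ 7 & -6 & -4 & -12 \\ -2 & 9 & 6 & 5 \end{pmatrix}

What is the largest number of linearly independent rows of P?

3

Row reduce to echelon form.
R2 ← R2 − (2)·R1: [0, 3, 2, 0]
R3 ← R3 − (2)·R1: [0, -12, -8, -11]
R4 ← R4 + (7)·R1: [0, 36, 24, 44]
R5 ← R5 − (2)·R1: [0, -3, -2, -11]
R3 ← R3 + (4)·R2: [0, 0, 0, -11]
R4 ← R4 − (12)·R2: [0, 0, 0, 44]
R5 ← R5 + R2: [0, 0, 0, -11]
R4 ← R4 + (4)·R3: [0, 0, 0, 0]
R5 ← R5 − R3: [0, 0, 0, 0]
Echelon form has 3 nonzero rows, so rank(P) = 3.
The rank gives the maximum number of linearly independent rows: 3.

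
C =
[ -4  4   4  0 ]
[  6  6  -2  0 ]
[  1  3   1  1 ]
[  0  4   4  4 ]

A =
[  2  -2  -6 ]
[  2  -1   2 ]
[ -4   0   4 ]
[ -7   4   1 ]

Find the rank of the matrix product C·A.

First compute CA:
[[-16,   4,  48],
 [ 32, -18, -32],
 [ -3,  -1,   5],
 [-36,  12,  28]]
Now row reduce the product.
R2 ← R2 + (2)·R1: [0, -10, 64]
R3 ← R3 − (3/16)·R1: [0, -7/4, -4]
R4 ← R4 − (9/4)·R1: [0, 3, -80]
R3 ← R3 − (7/40)·R2: [0, 0, -76/5]
R4 ← R4 + (3/10)·R2: [0, 0, -304/5]
R4 ← R4 − (4)·R3: [0, 0, 0]
3 nonzero rows, so rank(CA) = 3.

3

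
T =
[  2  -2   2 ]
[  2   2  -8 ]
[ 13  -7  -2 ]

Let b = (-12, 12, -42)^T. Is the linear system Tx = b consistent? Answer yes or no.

Row reduce the augmented matrix [T | b].
R2 ← R2 − R1: [0, 4, -10, 24]
R3 ← R3 − (13/2)·R1: [0, 6, -15, 36]
R3 ← R3 − (3/2)·R2: [0, 0, 0, 0]
The echelon form has 2 nonzero rows, and every pivot lies in the first 3 columns, so rank(T) = rank([T|b]) = 2.
The system is consistent.

yes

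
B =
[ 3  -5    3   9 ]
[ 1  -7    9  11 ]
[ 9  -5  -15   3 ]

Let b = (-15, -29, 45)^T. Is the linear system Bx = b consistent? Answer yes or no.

Row reduce the augmented matrix [B | b].
R2 ← R2 − (1/3)·R1: [0, -16/3, 8, 8, -24]
R3 ← R3 − (3)·R1: [0, 10, -24, -24, 90]
R3 ← R3 + (15/8)·R2: [0, 0, -9, -9, 45]
The echelon form has 3 nonzero rows, and every pivot lies in the first 4 columns, so rank(B) = rank([B|b]) = 3.
The system is consistent.

yes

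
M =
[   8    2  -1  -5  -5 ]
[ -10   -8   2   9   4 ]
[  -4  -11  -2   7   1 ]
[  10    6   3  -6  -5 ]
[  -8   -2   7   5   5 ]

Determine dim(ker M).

Row reduce to echelon form.
R2 ← R2 + (5/4)·R1: [0, -11/2, 3/4, 11/4, -9/4]
R3 ← R3 + (1/2)·R1: [0, -10, -5/2, 9/2, -3/2]
R4 ← R4 − (5/4)·R1: [0, 7/2, 17/4, 1/4, 5/4]
R5 ← R5 + R1: [0, 0, 6, 0, 0]
R3 ← R3 − (20/11)·R2: [0, 0, -85/22, -1/2, 57/22]
R4 ← R4 + (7/11)·R2: [0, 0, 52/11, 2, -2/11]
R4 ← R4 + (104/85)·R3: [0, 0, 0, 118/85, 254/85]
R5 ← R5 + (132/85)·R3: [0, 0, 0, -66/85, 342/85]
R5 ← R5 + (33/59)·R4: [0, 0, 0, 0, 336/59]
5 nonzero rows, so rank(M) = 5.
M has 5 columns; by rank–nullity, nullity = 5 − 5 = 0.

0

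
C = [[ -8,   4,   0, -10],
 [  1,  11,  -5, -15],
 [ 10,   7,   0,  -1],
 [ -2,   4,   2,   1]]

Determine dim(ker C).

0

Row reduce to echelon form.
R2 ← R2 + (1/8)·R1: [0, 23/2, -5, -65/4]
R3 ← R3 + (5/4)·R1: [0, 12, 0, -27/2]
R4 ← R4 − (1/4)·R1: [0, 3, 2, 7/2]
R3 ← R3 − (24/23)·R2: [0, 0, 120/23, 159/46]
R4 ← R4 − (6/23)·R2: [0, 0, 76/23, 178/23]
R4 ← R4 − (19/30)·R3: [0, 0, 0, 111/20]
4 nonzero rows, so rank(C) = 4.
C has 4 columns; by rank–nullity, nullity = 4 − 4 = 0.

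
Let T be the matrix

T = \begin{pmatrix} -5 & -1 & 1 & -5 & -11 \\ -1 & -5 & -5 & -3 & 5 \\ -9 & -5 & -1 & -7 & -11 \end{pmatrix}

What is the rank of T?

Row reduce to echelon form.
R2 ← R2 − (1/5)·R1: [0, -24/5, -26/5, -2, 36/5]
R3 ← R3 − (9/5)·R1: [0, -16/5, -14/5, 2, 44/5]
R3 ← R3 − (2/3)·R2: [0, 0, 2/3, 10/3, 4]
Echelon form has 3 nonzero rows, so rank(T) = 3.

3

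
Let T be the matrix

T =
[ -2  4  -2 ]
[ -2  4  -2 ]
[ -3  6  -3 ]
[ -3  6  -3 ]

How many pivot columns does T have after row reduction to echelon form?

Row reduce to echelon form.
R2 ← R2 − R1: [0, 0, 0]
R3 ← R3 − (3/2)·R1: [0, 0, 0]
R4 ← R4 − (3/2)·R1: [0, 0, 0]
Echelon form has 1 nonzero row, so rank(T) = 1.
Each nonzero row contributes one pivot column: 1 pivot columns.

1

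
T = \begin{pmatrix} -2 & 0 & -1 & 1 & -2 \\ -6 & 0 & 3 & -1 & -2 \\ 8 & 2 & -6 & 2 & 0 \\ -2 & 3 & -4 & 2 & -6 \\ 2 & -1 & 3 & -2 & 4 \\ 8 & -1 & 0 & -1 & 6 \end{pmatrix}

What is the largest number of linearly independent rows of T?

3

Row reduce to echelon form.
R2 ← R2 − (3)·R1: [0, 0, 6, -4, 4]
R3 ← R3 + (4)·R1: [0, 2, -10, 6, -8]
R4 ← R4 − R1: [0, 3, -3, 1, -4]
R5 ← R5 + R1: [0, -1, 2, -1, 2]
R6 ← R6 + (4)·R1: [0, -1, -4, 3, -2]
Swap R2 ↔ R3
R4 ← R4 − (3/2)·R2: [0, 0, 12, -8, 8]
R5 ← R5 + (1/2)·R2: [0, 0, -3, 2, -2]
R6 ← R6 + (1/2)·R2: [0, 0, -9, 6, -6]
R4 ← R4 − (2)·R3: [0, 0, 0, 0, 0]
R5 ← R5 + (1/2)·R3: [0, 0, 0, 0, 0]
R6 ← R6 + (3/2)·R3: [0, 0, 0, 0, 0]
Echelon form has 3 nonzero rows, so rank(T) = 3.
The rank gives the maximum number of linearly independent rows: 3.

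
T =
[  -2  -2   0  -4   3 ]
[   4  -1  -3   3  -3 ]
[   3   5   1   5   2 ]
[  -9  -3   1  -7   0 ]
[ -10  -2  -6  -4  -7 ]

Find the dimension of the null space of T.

0

Row reduce to echelon form.
R2 ← R2 + (2)·R1: [0, -5, -3, -5, 3]
R3 ← R3 + (3/2)·R1: [0, 2, 1, -1, 13/2]
R4 ← R4 − (9/2)·R1: [0, 6, 1, 11, -27/2]
R5 ← R5 − (5)·R1: [0, 8, -6, 16, -22]
R3 ← R3 + (2/5)·R2: [0, 0, -1/5, -3, 77/10]
R4 ← R4 + (6/5)·R2: [0, 0, -13/5, 5, -99/10]
R5 ← R5 + (8/5)·R2: [0, 0, -54/5, 8, -86/5]
R4 ← R4 − (13)·R3: [0, 0, 0, 44, -110]
R5 ← R5 − (54)·R3: [0, 0, 0, 170, -433]
R5 ← R5 − (85/22)·R4: [0, 0, 0, 0, -8]
5 nonzero rows, so rank(T) = 5.
T has 5 columns; by rank–nullity, nullity = 5 − 5 = 0.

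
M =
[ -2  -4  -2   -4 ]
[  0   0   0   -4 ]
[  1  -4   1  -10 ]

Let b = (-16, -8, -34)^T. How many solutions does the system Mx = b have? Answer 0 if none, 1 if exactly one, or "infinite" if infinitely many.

infinite

Row reduce the augmented matrix [M | b].
R3 ← R3 + (1/2)·R1: [0, -6, 0, -12, -42]
Swap R2 ↔ R3
The echelon form has 3 nonzero rows, and every pivot lies in the first 4 columns, so rank(M) = rank([M|b]) = 3.
The system is consistent.
rank = 3 < 4 unknowns, so there are infinitely many solutions.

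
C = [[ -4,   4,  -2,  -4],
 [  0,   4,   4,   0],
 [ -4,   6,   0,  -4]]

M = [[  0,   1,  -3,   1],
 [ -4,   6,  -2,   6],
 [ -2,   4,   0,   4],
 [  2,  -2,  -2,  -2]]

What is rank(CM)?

First compute CM:
[[-20,  20,  12,  20],
 [-24,  40,  -8,  40],
 [-32,  40,   8,  40]]
Now row reduce the product.
R2 ← R2 − (6/5)·R1: [0, 16, -112/5, 16]
R3 ← R3 − (8/5)·R1: [0, 8, -56/5, 8]
R3 ← R3 − (1/2)·R2: [0, 0, 0, 0]
2 nonzero rows, so rank(CM) = 2.

2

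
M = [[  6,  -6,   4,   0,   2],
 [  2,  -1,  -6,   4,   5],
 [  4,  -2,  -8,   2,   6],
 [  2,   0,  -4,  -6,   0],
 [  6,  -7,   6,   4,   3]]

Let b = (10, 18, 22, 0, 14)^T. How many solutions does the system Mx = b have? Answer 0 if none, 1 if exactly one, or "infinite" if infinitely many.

Row reduce the augmented matrix [M | b].
R2 ← R2 − (1/3)·R1: [0, 1, -22/3, 4, 13/3, 44/3]
R3 ← R3 − (2/3)·R1: [0, 2, -32/3, 2, 14/3, 46/3]
R4 ← R4 − (1/3)·R1: [0, 2, -16/3, -6, -2/3, -10/3]
R5 ← R5 − R1: [0, -1, 2, 4, 1, 4]
R3 ← R3 − (2)·R2: [0, 0, 4, -6, -4, -14]
R4 ← R4 − (2)·R2: [0, 0, 28/3, -14, -28/3, -98/3]
R5 ← R5 + R2: [0, 0, -16/3, 8, 16/3, 56/3]
R4 ← R4 − (7/3)·R3: [0, 0, 0, 0, 0, 0]
R5 ← R5 + (4/3)·R3: [0, 0, 0, 0, 0, 0]
The echelon form has 3 nonzero rows, and every pivot lies in the first 5 columns, so rank(M) = rank([M|b]) = 3.
The system is consistent.
rank = 3 < 5 unknowns, so there are infinitely many solutions.

infinite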